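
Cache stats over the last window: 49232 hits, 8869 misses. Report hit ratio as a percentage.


Formula: hit rate = hits / (hits + misses) * 100
hit rate = 49232 / (49232 + 8869) * 100
hit rate = 49232 / 58101 * 100
hit rate = 84.74%

84.74%


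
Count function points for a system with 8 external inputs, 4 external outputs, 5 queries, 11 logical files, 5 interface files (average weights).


UFP = EI*4 + EO*5 + EQ*4 + ILF*10 + EIF*7
UFP = 8*4 + 4*5 + 5*4 + 11*10 + 5*7
UFP = 32 + 20 + 20 + 110 + 35
UFP = 217

217


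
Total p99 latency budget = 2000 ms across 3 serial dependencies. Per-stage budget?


Formula: per_stage = total_budget / stages
per_stage = 2000 / 3
per_stage = 666.67 ms

666.67 ms


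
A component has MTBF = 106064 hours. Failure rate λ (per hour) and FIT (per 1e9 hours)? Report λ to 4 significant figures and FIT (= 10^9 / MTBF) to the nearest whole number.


Formula: λ = 1 / MTBF; FIT = λ × 1e9 = 1e9 / MTBF
λ = 1 / 106064 ≈ 9.428e-06 failures/hour
FIT = 1e9 / 106064 ≈ 9428 failures per 1e9 hours (nearest whole number)

λ = 9.428e-06 /h, FIT = 9428


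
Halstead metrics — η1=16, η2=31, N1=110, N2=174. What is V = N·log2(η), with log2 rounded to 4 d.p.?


Formula: V = N * log2(η), where N = N1 + N2 and η = η1 + η2
η = 16 + 31 = 47
N = 110 + 174 = 284
log2(47) ≈ 5.5546
V = 284 * 5.5546 = 1577.51

1577.51


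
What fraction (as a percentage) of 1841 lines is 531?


Coverage = covered / total * 100
Coverage = 531 / 1841 * 100
Coverage = 28.84%

28.84%


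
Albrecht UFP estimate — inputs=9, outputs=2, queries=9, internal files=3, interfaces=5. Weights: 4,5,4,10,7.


UFP = EI*4 + EO*5 + EQ*4 + ILF*10 + EIF*7
UFP = 9*4 + 2*5 + 9*4 + 3*10 + 5*7
UFP = 36 + 10 + 36 + 30 + 35
UFP = 147

147


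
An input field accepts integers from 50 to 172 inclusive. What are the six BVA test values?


Range: [50, 172]
Boundaries: just below min, min, min+1, max-1, max, just above max
Values: [49, 50, 51, 171, 172, 173]

[49, 50, 51, 171, 172, 173]


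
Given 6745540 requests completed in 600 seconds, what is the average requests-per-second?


Formula: throughput = requests / seconds
throughput = 6745540 / 600
throughput = 11242.57 requests/second

11242.57 requests/second


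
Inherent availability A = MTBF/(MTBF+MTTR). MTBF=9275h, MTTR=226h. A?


Availability = MTBF / (MTBF + MTTR)
Availability = 9275 / (9275 + 226)
Availability = 9275 / 9501
Availability = 97.6213%

97.6213%


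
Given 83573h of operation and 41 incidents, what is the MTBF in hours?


Formula: MTBF = Total operating time / Number of failures
MTBF = 83573 / 41
MTBF = 2038.37 hours

2038.37 hours


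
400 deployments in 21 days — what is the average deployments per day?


Formula: deployments per day = releases / days
= 400 / 21
= 19.048 deploys/day
(equivalently, 133.33 deploys/week)

19.048 deploys/day


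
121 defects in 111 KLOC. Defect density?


Defect density = defects / KLOC
Defect density = 121 / 111
Defect density = 1.09 defects/KLOC

1.09 defects/KLOC


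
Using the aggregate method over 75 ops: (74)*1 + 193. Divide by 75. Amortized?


Formula: Amortized cost = Total cost / Operations
Total cost = (74 * 1) + (1 * 193)
Total cost = 74 + 193 = 267
Amortized = 267 / 75 = 3.56

3.56


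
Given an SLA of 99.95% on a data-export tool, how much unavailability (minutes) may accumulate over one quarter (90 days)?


Formula: allowed downtime = period * (100 - SLA) / 100
Period (quarter (90 days)) = 129600 minutes
Unavailability fraction = (100 - 99.95) / 100
Allowed downtime = 129600 * (100 - 99.95) / 100
Allowed downtime = 64.8 minutes

64.8 minutes


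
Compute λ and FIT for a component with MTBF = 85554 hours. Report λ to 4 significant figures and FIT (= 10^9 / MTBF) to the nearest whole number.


Formula: λ = 1 / MTBF; FIT = λ × 1e9 = 1e9 / MTBF
λ = 1 / 85554 ≈ 1.169e-05 failures/hour
FIT = 1e9 / 85554 ≈ 11689 failures per 1e9 hours (nearest whole number)

λ = 1.169e-05 /h, FIT = 11689


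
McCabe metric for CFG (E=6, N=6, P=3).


Formula: V(G) = E - N + 2P
V(G) = 6 - 6 + 2*3
V(G) = 0 + 6
V(G) = 6

6


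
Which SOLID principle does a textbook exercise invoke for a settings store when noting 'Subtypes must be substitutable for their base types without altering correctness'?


This describes the Liskov Substitution Principle (LSP)

Liskov Substitution Principle (LSP)


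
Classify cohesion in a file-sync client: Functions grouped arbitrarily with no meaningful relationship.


Reasoning: Worst: random grouping
Type: Coincidental cohesion

Coincidental cohesion


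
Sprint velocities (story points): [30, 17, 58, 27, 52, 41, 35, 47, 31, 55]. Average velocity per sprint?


Formula: Avg velocity = Total points / Number of sprints
Points: [30, 17, 58, 27, 52, 41, 35, 47, 31, 55]
Sum = 30 + 17 + 58 + 27 + 52 + 41 + 35 + 47 + 31 + 55 = 393
Avg velocity = 393 / 10 = 39.3 points/sprint

39.3 points/sprint


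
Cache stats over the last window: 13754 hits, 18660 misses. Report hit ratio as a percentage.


Formula: hit rate = hits / (hits + misses) * 100
hit rate = 13754 / (13754 + 18660) * 100
hit rate = 13754 / 32414 * 100
hit rate = 42.43%

42.43%


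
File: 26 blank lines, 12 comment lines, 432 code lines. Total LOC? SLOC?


Total LOC = blank + comment + code
Total LOC = 26 + 12 + 432 = 470
SLOC (source only) = code = 432

Total LOC: 470, SLOC: 432


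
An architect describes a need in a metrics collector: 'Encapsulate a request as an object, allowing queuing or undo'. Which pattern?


This matches the Command pattern

Command


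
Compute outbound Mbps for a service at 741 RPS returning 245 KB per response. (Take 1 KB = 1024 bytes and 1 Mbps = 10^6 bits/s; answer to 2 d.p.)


Formula: Mbps = payload_bytes * RPS * 8 / 1e6
Payload per request = 245 KB = 245 * 1024 = 250880 bytes
Total bytes/sec = 250880 * 741 = 185902080
Total bits/sec = 185902080 * 8 = 1487216640
Mbps = 1487216640 / 1e6 = 1487.22

1487.22 Mbps


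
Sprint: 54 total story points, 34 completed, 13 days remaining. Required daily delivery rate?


Formula: Required rate = Remaining points / Days left
Remaining = 54 - 34 = 20 points
Required rate = 20 / 13 = 1.54 points/day

1.54 points/day


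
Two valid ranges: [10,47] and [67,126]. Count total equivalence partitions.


Valid ranges: [10,47] and [67,126]
Class 1: x < 10 — invalid
Class 2: 10 ≤ x ≤ 47 — valid
Class 3: 47 < x < 67 — invalid (gap between ranges)
Class 4: 67 ≤ x ≤ 126 — valid
Class 5: x > 126 — invalid
Total equivalence classes: 5

5 equivalence classes


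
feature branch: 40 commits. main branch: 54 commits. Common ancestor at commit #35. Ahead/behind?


Common ancestor: commit #35
feature commits after divergence: 40 - 35 = 5
main commits after divergence: 54 - 35 = 19
feature is 5 commits ahead of main
main is 19 commits ahead of feature

feature ahead: 5, main ahead: 19


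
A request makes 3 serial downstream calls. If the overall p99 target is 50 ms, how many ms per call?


Formula: per_stage = total_budget / stages
per_stage = 50 / 3
per_stage = 16.67 ms

16.67 ms


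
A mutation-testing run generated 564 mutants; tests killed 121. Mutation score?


Mutation score = killed / total * 100
Mutation score = 121 / 564 * 100
Mutation score = 21.45%

21.45%


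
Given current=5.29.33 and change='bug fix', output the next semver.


Current: 5.29.33
Change category: 'bug fix' → patch bump
SemVer rule: patch bump → increment PATCH (MAJOR and MINOR unchanged)
New: 5.29.34

5.29.34


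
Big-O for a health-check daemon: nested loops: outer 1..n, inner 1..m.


Reasoning: product of independent bounds
Complexity: O(n*m)

O(n*m)


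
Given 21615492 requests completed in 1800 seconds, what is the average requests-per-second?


Formula: throughput = requests / seconds
throughput = 21615492 / 1800
throughput = 12008.61 requests/second

12008.61 requests/second


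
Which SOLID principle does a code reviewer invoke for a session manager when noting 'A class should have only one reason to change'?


This describes the Single Responsibility Principle (SRP)

Single Responsibility Principle (SRP)


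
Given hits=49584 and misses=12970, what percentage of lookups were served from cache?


Formula: hit rate = hits / (hits + misses) * 100
hit rate = 49584 / (49584 + 12970) * 100
hit rate = 49584 / 62554 * 100
hit rate = 79.27%

79.27%


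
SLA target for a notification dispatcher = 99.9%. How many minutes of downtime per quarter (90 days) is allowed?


Formula: allowed downtime = period * (100 - SLA) / 100
Period (quarter (90 days)) = 129600 minutes
Unavailability fraction = (100 - 99.9) / 100
Allowed downtime = 129600 * (100 - 99.9) / 100
Allowed downtime = 129.6 minutes

129.6 minutes


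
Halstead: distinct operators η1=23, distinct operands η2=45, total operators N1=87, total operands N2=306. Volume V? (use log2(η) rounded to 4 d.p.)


Formula: V = N * log2(η), where N = N1 + N2 and η = η1 + η2
η = 23 + 45 = 68
N = 87 + 306 = 393
log2(68) ≈ 6.0875
V = 393 * 6.0875 = 2392.39

2392.39


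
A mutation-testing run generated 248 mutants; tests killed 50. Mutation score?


Mutation score = killed / total * 100
Mutation score = 50 / 248 * 100
Mutation score = 20.16%

20.16%


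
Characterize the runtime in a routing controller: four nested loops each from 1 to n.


Reasoning: four levels of nesting
Complexity: O(n^4)

O(n^4)


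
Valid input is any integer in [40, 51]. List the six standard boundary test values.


Range: [40, 51]
Boundaries: just below min, min, min+1, max-1, max, just above max
Values: [39, 40, 41, 50, 51, 52]

[39, 40, 41, 50, 51, 52]


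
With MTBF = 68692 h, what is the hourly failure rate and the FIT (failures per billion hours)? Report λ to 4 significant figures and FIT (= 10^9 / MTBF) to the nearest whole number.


Formula: λ = 1 / MTBF; FIT = λ × 1e9 = 1e9 / MTBF
λ = 1 / 68692 ≈ 1.456e-05 failures/hour
FIT = 1e9 / 68692 ≈ 14558 failures per 1e9 hours (nearest whole number)

λ = 1.456e-05 /h, FIT = 14558


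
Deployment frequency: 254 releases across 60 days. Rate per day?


Formula: deployments per day = releases / days
= 254 / 60
= 4.233 deploys/day
(equivalently, 29.63 deploys/week)

4.233 deploys/day


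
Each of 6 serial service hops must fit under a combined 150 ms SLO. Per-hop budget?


Formula: per_stage = total_budget / stages
per_stage = 150 / 6
per_stage = 25.0 ms

25.0 ms


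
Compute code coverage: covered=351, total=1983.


Coverage = covered / total * 100
Coverage = 351 / 1983 * 100
Coverage = 17.7%

17.7%


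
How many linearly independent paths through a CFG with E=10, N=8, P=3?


Formula: V(G) = E - N + 2P
V(G) = 10 - 8 + 2*3
V(G) = 2 + 6
V(G) = 8

8


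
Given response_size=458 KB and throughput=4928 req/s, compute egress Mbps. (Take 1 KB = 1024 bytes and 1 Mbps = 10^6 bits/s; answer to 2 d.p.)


Formula: Mbps = payload_bytes * RPS * 8 / 1e6
Payload per request = 458 KB = 458 * 1024 = 468992 bytes
Total bytes/sec = 468992 * 4928 = 2311192576
Total bits/sec = 2311192576 * 8 = 18489540608
Mbps = 18489540608 / 1e6 = 18489.54

18489.54 Mbps


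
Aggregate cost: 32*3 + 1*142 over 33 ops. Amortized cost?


Formula: Amortized cost = Total cost / Operations
Total cost = (32 * 3) + (1 * 142)
Total cost = 96 + 142 = 238
Amortized = 238 / 33 = 7.2121

7.2121


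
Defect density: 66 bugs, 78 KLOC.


Defect density = defects / KLOC
Defect density = 66 / 78
Defect density = 0.846 defects/KLOC

0.846 defects/KLOC


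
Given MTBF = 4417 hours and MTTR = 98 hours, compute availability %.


Availability = MTBF / (MTBF + MTTR)
Availability = 4417 / (4417 + 98)
Availability = 4417 / 4515
Availability = 97.8295%

97.8295%


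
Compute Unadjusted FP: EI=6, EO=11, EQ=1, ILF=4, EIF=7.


UFP = EI*4 + EO*5 + EQ*4 + ILF*10 + EIF*7
UFP = 6*4 + 11*5 + 1*4 + 4*10 + 7*7
UFP = 24 + 55 + 4 + 40 + 49
UFP = 172

172


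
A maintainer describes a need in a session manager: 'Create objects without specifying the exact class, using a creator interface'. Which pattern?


This matches the Factory Method pattern

Factory Method


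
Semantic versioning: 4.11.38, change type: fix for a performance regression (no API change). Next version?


Current: 4.11.38
Change category: 'fix for a performance regression (no API change)' → patch bump
SemVer rule: patch bump → increment PATCH (MAJOR and MINOR unchanged)
New: 4.11.39

4.11.39


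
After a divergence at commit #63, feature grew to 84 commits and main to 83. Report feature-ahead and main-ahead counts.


Common ancestor: commit #63
feature commits after divergence: 84 - 63 = 21
main commits after divergence: 83 - 63 = 20
feature is 21 commits ahead of main
main is 20 commits ahead of feature

feature ahead: 21, main ahead: 20


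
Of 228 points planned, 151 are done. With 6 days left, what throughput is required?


Formula: Required rate = Remaining points / Days left
Remaining = 228 - 151 = 77 points
Required rate = 77 / 6 = 12.83 points/day

12.83 points/day


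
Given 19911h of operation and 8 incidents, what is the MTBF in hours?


Formula: MTBF = Total operating time / Number of failures
MTBF = 19911 / 8
MTBF = 2488.88 hours

2488.88 hours


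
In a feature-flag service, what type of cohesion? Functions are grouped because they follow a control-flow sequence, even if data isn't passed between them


Reasoning: Grouped by order of execution within a routine, not by data flow
Type: Procedural cohesion

Procedural cohesion


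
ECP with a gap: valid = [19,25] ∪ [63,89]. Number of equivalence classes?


Valid ranges: [19,25] and [63,89]
Class 1: x < 19 — invalid
Class 2: 19 ≤ x ≤ 25 — valid
Class 3: 25 < x < 63 — invalid (gap between ranges)
Class 4: 63 ≤ x ≤ 89 — valid
Class 5: x > 89 — invalid
Total equivalence classes: 5

5 equivalence classes


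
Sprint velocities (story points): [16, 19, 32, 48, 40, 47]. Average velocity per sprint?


Formula: Avg velocity = Total points / Number of sprints
Points: [16, 19, 32, 48, 40, 47]
Sum = 16 + 19 + 32 + 48 + 40 + 47 = 202
Avg velocity = 202 / 6 = 33.67 points/sprint

33.67 points/sprint


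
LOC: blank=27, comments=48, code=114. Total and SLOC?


Total LOC = blank + comment + code
Total LOC = 27 + 48 + 114 = 189
SLOC (source only) = code = 114

Total LOC: 189, SLOC: 114


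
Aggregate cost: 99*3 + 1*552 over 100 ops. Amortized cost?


Formula: Amortized cost = Total cost / Operations
Total cost = (99 * 3) + (1 * 552)
Total cost = 297 + 552 = 849
Amortized = 849 / 100 = 8.49

8.49


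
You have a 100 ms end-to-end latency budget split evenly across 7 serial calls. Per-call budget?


Formula: per_stage = total_budget / stages
per_stage = 100 / 7
per_stage = 14.29 ms

14.29 ms


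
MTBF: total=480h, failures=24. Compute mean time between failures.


Formula: MTBF = Total operating time / Number of failures
MTBF = 480 / 24
MTBF = 20.0 hours

20.0 hours


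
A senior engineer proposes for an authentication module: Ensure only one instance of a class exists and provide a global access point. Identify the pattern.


This matches the Singleton pattern

Singleton


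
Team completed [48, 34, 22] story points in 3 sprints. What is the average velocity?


Formula: Avg velocity = Total points / Number of sprints
Points: [48, 34, 22]
Sum = 48 + 34 + 22 = 104
Avg velocity = 104 / 3 = 34.67 points/sprint

34.67 points/sprint


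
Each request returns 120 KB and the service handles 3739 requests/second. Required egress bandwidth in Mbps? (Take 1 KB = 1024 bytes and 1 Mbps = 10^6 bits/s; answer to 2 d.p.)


Formula: Mbps = payload_bytes * RPS * 8 / 1e6
Payload per request = 120 KB = 120 * 1024 = 122880 bytes
Total bytes/sec = 122880 * 3739 = 459448320
Total bits/sec = 459448320 * 8 = 3675586560
Mbps = 3675586560 / 1e6 = 3675.59

3675.59 Mbps


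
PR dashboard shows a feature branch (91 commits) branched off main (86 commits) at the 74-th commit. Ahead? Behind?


Common ancestor: commit #74
feature commits after divergence: 91 - 74 = 17
main commits after divergence: 86 - 74 = 12
feature is 17 commits ahead of main
main is 12 commits ahead of feature

feature ahead: 17, main ahead: 12


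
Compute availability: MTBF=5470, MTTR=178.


Availability = MTBF / (MTBF + MTTR)
Availability = 5470 / (5470 + 178)
Availability = 5470 / 5648
Availability = 96.8484%

96.8484%


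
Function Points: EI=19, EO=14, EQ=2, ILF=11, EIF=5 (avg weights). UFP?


UFP = EI*4 + EO*5 + EQ*4 + ILF*10 + EIF*7
UFP = 19*4 + 14*5 + 2*4 + 11*10 + 5*7
UFP = 76 + 70 + 8 + 110 + 35
UFP = 299

299


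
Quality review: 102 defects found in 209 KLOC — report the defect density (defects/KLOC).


Defect density = defects / KLOC
Defect density = 102 / 209
Defect density = 0.488 defects/KLOC

0.488 defects/KLOC


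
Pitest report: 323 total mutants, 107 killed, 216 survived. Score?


Mutation score = killed / total * 100
Mutation score = 107 / 323 * 100
Mutation score = 33.13%

33.13%


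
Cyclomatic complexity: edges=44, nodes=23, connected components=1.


Formula: V(G) = E - N + 2P
V(G) = 44 - 23 + 2*1
V(G) = 21 + 2
V(G) = 23

23


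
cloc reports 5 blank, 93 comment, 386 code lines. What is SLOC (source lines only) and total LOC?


Total LOC = blank + comment + code
Total LOC = 5 + 93 + 386 = 484
SLOC (source only) = code = 386

Total LOC: 484, SLOC: 386


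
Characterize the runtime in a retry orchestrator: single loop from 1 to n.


Reasoning: one pass through n items
Complexity: O(n)

O(n)


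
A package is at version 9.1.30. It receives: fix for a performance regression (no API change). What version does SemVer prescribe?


Current: 9.1.30
Change category: 'fix for a performance regression (no API change)' → patch bump
SemVer rule: patch bump → increment PATCH (MAJOR and MINOR unchanged)
New: 9.1.31

9.1.31


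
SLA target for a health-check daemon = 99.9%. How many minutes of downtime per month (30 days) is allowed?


Formula: allowed downtime = period * (100 - SLA) / 100
Period (month (30 days)) = 43200 minutes
Unavailability fraction = (100 - 99.9) / 100
Allowed downtime = 43200 * (100 - 99.9) / 100
Allowed downtime = 43.2 minutes

43.2 minutes


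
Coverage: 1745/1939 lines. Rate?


Coverage = covered / total * 100
Coverage = 1745 / 1939 * 100
Coverage = 89.99%

89.99%


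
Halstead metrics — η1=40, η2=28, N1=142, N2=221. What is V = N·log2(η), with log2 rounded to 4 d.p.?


Formula: V = N * log2(η), where N = N1 + N2 and η = η1 + η2
η = 40 + 28 = 68
N = 142 + 221 = 363
log2(68) ≈ 6.0875
V = 363 * 6.0875 = 2209.76

2209.76


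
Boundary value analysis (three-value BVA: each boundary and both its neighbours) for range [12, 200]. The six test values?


Range: [12, 200]
Boundaries: just below min, min, min+1, max-1, max, just above max
Values: [11, 12, 13, 199, 200, 201]

[11, 12, 13, 199, 200, 201]


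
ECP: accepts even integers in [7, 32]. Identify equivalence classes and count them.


Constraint: even integers in [7, 32]
Class 1: x < 7 — out-of-range invalid
Class 2: x in [7,32] but odd — wrong type invalid
Class 3: x in [7,32] and even — valid
Class 4: x > 32 — out-of-range invalid
Total equivalence classes: 4

4 equivalence classes


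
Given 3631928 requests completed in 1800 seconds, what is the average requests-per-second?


Formula: throughput = requests / seconds
throughput = 3631928 / 1800
throughput = 2017.74 requests/second

2017.74 requests/second


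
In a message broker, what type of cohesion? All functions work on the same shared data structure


Reasoning: Functions share data
Type: Communicational cohesion

Communicational cohesion


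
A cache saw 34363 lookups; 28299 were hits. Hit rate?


Formula: hit rate = hits / (hits + misses) * 100
hit rate = 28299 / (28299 + 6064) * 100
hit rate = 28299 / 34363 * 100
hit rate = 82.35%

82.35%


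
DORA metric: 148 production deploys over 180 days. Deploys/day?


Formula: deployments per day = releases / days
= 148 / 180
= 0.822 deploys/day
(equivalently, 5.76 deploys/week)

0.822 deploys/day


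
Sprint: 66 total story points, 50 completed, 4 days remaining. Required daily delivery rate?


Formula: Required rate = Remaining points / Days left
Remaining = 66 - 50 = 16 points
Required rate = 16 / 4 = 4.0 points/day

4.0 points/day


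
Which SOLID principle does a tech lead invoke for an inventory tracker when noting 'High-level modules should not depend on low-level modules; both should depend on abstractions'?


This describes the Dependency Inversion Principle (DIP)

Dependency Inversion Principle (DIP)


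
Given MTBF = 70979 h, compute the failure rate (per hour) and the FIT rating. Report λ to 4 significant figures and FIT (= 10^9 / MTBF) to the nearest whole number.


Formula: λ = 1 / MTBF; FIT = λ × 1e9 = 1e9 / MTBF
λ = 1 / 70979 ≈ 1.409e-05 failures/hour
FIT = 1e9 / 70979 ≈ 14089 failures per 1e9 hours (nearest whole number)

λ = 1.409e-05 /h, FIT = 14089


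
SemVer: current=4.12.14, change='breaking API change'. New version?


Current: 4.12.14
Change category: 'breaking API change' → major bump
SemVer rule: major bump → increment MAJOR, reset MINOR and PATCH to 0
New: 5.0.0

5.0.0


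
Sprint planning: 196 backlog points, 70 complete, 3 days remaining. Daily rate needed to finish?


Formula: Required rate = Remaining points / Days left
Remaining = 196 - 70 = 126 points
Required rate = 126 / 3 = 42.0 points/day

42.0 points/day


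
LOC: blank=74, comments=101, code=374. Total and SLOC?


Total LOC = blank + comment + code
Total LOC = 74 + 101 + 374 = 549
SLOC (source only) = code = 374

Total LOC: 549, SLOC: 374


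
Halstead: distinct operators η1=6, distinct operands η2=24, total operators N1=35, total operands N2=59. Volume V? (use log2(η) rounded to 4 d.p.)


Formula: V = N * log2(η), where N = N1 + N2 and η = η1 + η2
η = 6 + 24 = 30
N = 35 + 59 = 94
log2(30) ≈ 4.9069
V = 94 * 4.9069 = 461.25

461.25


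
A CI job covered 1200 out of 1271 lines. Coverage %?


Coverage = covered / total * 100
Coverage = 1200 / 1271 * 100
Coverage = 94.41%

94.41%


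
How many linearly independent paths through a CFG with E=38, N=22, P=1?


Formula: V(G) = E - N + 2P
V(G) = 38 - 22 + 2*1
V(G) = 16 + 2
V(G) = 18

18


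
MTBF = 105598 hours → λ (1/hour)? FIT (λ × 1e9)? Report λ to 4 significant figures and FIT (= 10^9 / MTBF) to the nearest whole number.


Formula: λ = 1 / MTBF; FIT = λ × 1e9 = 1e9 / MTBF
λ = 1 / 105598 ≈ 9.470e-06 failures/hour
FIT = 1e9 / 105598 ≈ 9470 failures per 1e9 hours (nearest whole number)

λ = 9.470e-06 /h, FIT = 9470


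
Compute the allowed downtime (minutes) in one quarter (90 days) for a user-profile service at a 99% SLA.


Formula: allowed downtime = period * (100 - SLA) / 100
Period (quarter (90 days)) = 129600 minutes
Unavailability fraction = (100 - 99.0) / 100
Allowed downtime = 129600 * (100 - 99.0) / 100
Allowed downtime = 1296.0 minutes

1296.0 minutes


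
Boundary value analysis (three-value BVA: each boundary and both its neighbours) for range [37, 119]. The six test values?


Range: [37, 119]
Boundaries: just below min, min, min+1, max-1, max, just above max
Values: [36, 37, 38, 118, 119, 120]

[36, 37, 38, 118, 119, 120]


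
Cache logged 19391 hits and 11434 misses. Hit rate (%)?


Formula: hit rate = hits / (hits + misses) * 100
hit rate = 19391 / (19391 + 11434) * 100
hit rate = 19391 / 30825 * 100
hit rate = 62.91%

62.91%


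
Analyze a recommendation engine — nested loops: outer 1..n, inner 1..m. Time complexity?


Reasoning: product of independent bounds
Complexity: O(n*m)

O(n*m)


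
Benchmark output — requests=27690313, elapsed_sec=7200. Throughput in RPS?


Formula: throughput = requests / seconds
throughput = 27690313 / 7200
throughput = 3845.88 requests/second

3845.88 requests/second


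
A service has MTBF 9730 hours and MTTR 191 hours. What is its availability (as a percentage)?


Availability = MTBF / (MTBF + MTTR)
Availability = 9730 / (9730 + 191)
Availability = 9730 / 9921
Availability = 98.0748%

98.0748%


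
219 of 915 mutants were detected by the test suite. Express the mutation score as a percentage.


Mutation score = killed / total * 100
Mutation score = 219 / 915 * 100
Mutation score = 23.93%

23.93%


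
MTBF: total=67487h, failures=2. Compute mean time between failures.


Formula: MTBF = Total operating time / Number of failures
MTBF = 67487 / 2
MTBF = 33743.5 hours

33743.5 hours


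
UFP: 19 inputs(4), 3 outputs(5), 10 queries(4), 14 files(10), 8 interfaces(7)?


UFP = EI*4 + EO*5 + EQ*4 + ILF*10 + EIF*7
UFP = 19*4 + 3*5 + 10*4 + 14*10 + 8*7
UFP = 76 + 15 + 40 + 140 + 56
UFP = 327

327


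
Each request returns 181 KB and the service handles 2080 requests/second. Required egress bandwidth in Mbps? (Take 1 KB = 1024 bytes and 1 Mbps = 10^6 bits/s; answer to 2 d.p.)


Formula: Mbps = payload_bytes * RPS * 8 / 1e6
Payload per request = 181 KB = 181 * 1024 = 185344 bytes
Total bytes/sec = 185344 * 2080 = 385515520
Total bits/sec = 385515520 * 8 = 3084124160
Mbps = 3084124160 / 1e6 = 3084.12

3084.12 Mbps


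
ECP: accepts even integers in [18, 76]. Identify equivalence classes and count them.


Constraint: even integers in [18, 76]
Class 1: x < 18 — out-of-range invalid
Class 2: x in [18,76] but odd — wrong type invalid
Class 3: x in [18,76] and even — valid
Class 4: x > 76 — out-of-range invalid
Total equivalence classes: 4

4 equivalence classes


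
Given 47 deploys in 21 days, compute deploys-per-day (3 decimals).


Formula: deployments per day = releases / days
= 47 / 21
= 2.238 deploys/day
(equivalently, 15.67 deploys/week)

2.238 deploys/day


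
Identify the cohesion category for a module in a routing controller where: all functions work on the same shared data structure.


Reasoning: Functions share data
Type: Communicational cohesion

Communicational cohesion


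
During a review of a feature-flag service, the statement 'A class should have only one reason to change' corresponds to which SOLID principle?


This describes the Single Responsibility Principle (SRP)

Single Responsibility Principle (SRP)


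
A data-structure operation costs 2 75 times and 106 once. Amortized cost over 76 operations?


Formula: Amortized cost = Total cost / Operations
Total cost = (75 * 2) + (1 * 106)
Total cost = 150 + 106 = 256
Amortized = 256 / 76 = 3.3684

3.3684


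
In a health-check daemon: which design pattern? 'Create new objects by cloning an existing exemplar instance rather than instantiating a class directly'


This matches the Prototype pattern

Prototype


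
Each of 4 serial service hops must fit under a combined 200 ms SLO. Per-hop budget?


Formula: per_stage = total_budget / stages
per_stage = 200 / 4
per_stage = 50.0 ms

50.0 ms


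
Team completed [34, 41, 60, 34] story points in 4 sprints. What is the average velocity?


Formula: Avg velocity = Total points / Number of sprints
Points: [34, 41, 60, 34]
Sum = 34 + 41 + 60 + 34 = 169
Avg velocity = 169 / 4 = 42.25 points/sprint

42.25 points/sprint


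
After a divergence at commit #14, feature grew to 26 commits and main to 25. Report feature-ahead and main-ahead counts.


Common ancestor: commit #14
feature commits after divergence: 26 - 14 = 12
main commits after divergence: 25 - 14 = 11
feature is 12 commits ahead of main
main is 11 commits ahead of feature

feature ahead: 12, main ahead: 11


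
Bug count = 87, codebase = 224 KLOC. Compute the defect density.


Defect density = defects / KLOC
Defect density = 87 / 224
Defect density = 0.388 defects/KLOC

0.388 defects/KLOC


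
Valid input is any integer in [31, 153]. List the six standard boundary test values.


Range: [31, 153]
Boundaries: just below min, min, min+1, max-1, max, just above max
Values: [30, 31, 32, 152, 153, 154]

[30, 31, 32, 152, 153, 154]


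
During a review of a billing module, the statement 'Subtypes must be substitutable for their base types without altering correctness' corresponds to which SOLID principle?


This describes the Liskov Substitution Principle (LSP)

Liskov Substitution Principle (LSP)


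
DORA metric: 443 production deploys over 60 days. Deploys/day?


Formula: deployments per day = releases / days
= 443 / 60
= 7.383 deploys/day
(equivalently, 51.68 deploys/week)

7.383 deploys/day


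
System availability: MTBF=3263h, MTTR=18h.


Availability = MTBF / (MTBF + MTTR)
Availability = 3263 / (3263 + 18)
Availability = 3263 / 3281
Availability = 99.4514%

99.4514%


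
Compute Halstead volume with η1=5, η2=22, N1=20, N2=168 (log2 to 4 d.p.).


Formula: V = N * log2(η), where N = N1 + N2 and η = η1 + η2
η = 5 + 22 = 27
N = 20 + 168 = 188
log2(27) ≈ 4.7549
V = 188 * 4.7549 = 893.92

893.92


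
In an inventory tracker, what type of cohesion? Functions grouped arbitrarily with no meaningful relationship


Reasoning: Worst: random grouping
Type: Coincidental cohesion

Coincidental cohesion


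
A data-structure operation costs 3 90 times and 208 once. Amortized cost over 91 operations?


Formula: Amortized cost = Total cost / Operations
Total cost = (90 * 3) + (1 * 208)
Total cost = 270 + 208 = 478
Amortized = 478 / 91 = 5.2527

5.2527


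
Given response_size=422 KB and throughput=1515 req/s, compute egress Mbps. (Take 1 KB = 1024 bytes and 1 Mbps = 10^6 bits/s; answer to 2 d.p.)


Formula: Mbps = payload_bytes * RPS * 8 / 1e6
Payload per request = 422 KB = 422 * 1024 = 432128 bytes
Total bytes/sec = 432128 * 1515 = 654673920
Total bits/sec = 654673920 * 8 = 5237391360
Mbps = 5237391360 / 1e6 = 5237.39

5237.39 Mbps


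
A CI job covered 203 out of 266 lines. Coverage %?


Coverage = covered / total * 100
Coverage = 203 / 266 * 100
Coverage = 76.32%

76.32%


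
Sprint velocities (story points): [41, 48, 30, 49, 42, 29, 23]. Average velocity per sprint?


Formula: Avg velocity = Total points / Number of sprints
Points: [41, 48, 30, 49, 42, 29, 23]
Sum = 41 + 48 + 30 + 49 + 42 + 29 + 23 = 262
Avg velocity = 262 / 7 = 37.43 points/sprint

37.43 points/sprint


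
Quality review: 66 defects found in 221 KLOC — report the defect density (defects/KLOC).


Defect density = defects / KLOC
Defect density = 66 / 221
Defect density = 0.299 defects/KLOC

0.299 defects/KLOC


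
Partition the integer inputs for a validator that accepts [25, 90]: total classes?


Valid range: [25, 90]
Class 1: x < 25 — invalid
Class 2: 25 ≤ x ≤ 90 — valid
Class 3: x > 90 — invalid
Total equivalence classes: 3

3 equivalence classes


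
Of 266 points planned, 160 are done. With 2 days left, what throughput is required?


Formula: Required rate = Remaining points / Days left
Remaining = 266 - 160 = 106 points
Required rate = 106 / 2 = 53.0 points/day

53.0 points/day


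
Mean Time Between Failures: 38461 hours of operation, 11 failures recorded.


Formula: MTBF = Total operating time / Number of failures
MTBF = 38461 / 11
MTBF = 3496.45 hours

3496.45 hours


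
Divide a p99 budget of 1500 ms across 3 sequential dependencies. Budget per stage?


Formula: per_stage = total_budget / stages
per_stage = 1500 / 3
per_stage = 500.0 ms

500.0 ms


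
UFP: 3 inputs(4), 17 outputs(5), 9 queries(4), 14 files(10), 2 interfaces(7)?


UFP = EI*4 + EO*5 + EQ*4 + ILF*10 + EIF*7
UFP = 3*4 + 17*5 + 9*4 + 14*10 + 2*7
UFP = 12 + 85 + 36 + 140 + 14
UFP = 287

287


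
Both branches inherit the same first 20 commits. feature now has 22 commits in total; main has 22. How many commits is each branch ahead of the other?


Common ancestor: commit #20
feature commits after divergence: 22 - 20 = 2
main commits after divergence: 22 - 20 = 2
feature is 2 commits ahead of main
main is 2 commits ahead of feature

feature ahead: 2, main ahead: 2


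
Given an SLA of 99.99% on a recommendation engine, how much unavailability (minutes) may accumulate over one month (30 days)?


Formula: allowed downtime = period * (100 - SLA) / 100
Period (month (30 days)) = 43200 minutes
Unavailability fraction = (100 - 99.99) / 100
Allowed downtime = 43200 * (100 - 99.99) / 100
Allowed downtime = 4.32 minutes

4.32 minutes


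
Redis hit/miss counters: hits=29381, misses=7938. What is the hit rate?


Formula: hit rate = hits / (hits + misses) * 100
hit rate = 29381 / (29381 + 7938) * 100
hit rate = 29381 / 37319 * 100
hit rate = 78.73%

78.73%


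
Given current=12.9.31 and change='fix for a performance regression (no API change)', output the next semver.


Current: 12.9.31
Change category: 'fix for a performance regression (no API change)' → patch bump
SemVer rule: patch bump → increment PATCH (MAJOR and MINOR unchanged)
New: 12.9.32

12.9.32


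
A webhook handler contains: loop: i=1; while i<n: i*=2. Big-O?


Reasoning: i doubles each step so iterations are log2(n)
Complexity: O(log n)

O(log n)


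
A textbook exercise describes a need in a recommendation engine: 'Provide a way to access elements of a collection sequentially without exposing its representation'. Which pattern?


This matches the Iterator pattern

Iterator


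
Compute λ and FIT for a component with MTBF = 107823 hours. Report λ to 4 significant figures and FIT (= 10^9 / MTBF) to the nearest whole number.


Formula: λ = 1 / MTBF; FIT = λ × 1e9 = 1e9 / MTBF
λ = 1 / 107823 ≈ 9.274e-06 failures/hour
FIT = 1e9 / 107823 ≈ 9274 failures per 1e9 hours (nearest whole number)

λ = 9.274e-06 /h, FIT = 9274


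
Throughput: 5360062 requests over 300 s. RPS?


Formula: throughput = requests / seconds
throughput = 5360062 / 300
throughput = 17866.87 requests/second

17866.87 requests/second


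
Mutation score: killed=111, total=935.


Mutation score = killed / total * 100
Mutation score = 111 / 935 * 100
Mutation score = 11.87%

11.87%


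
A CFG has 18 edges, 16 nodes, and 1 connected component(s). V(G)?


Formula: V(G) = E - N + 2P
V(G) = 18 - 16 + 2*1
V(G) = 2 + 2
V(G) = 4

4


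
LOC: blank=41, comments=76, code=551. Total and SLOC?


Total LOC = blank + comment + code
Total LOC = 41 + 76 + 551 = 668
SLOC (source only) = code = 551

Total LOC: 668, SLOC: 551


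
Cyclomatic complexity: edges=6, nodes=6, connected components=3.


Formula: V(G) = E - N + 2P
V(G) = 6 - 6 + 2*3
V(G) = 0 + 6
V(G) = 6

6


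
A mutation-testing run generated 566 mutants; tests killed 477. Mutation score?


Mutation score = killed / total * 100
Mutation score = 477 / 566 * 100
Mutation score = 84.28%

84.28%


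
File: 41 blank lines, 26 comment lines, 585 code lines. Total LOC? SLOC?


Total LOC = blank + comment + code
Total LOC = 41 + 26 + 585 = 652
SLOC (source only) = code = 585

Total LOC: 652, SLOC: 585


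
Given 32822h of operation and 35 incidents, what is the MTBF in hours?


Formula: MTBF = Total operating time / Number of failures
MTBF = 32822 / 35
MTBF = 937.77 hours

937.77 hours


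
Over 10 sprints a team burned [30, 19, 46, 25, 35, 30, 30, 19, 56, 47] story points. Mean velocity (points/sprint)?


Formula: Avg velocity = Total points / Number of sprints
Points: [30, 19, 46, 25, 35, 30, 30, 19, 56, 47]
Sum = 30 + 19 + 46 + 25 + 35 + 30 + 30 + 19 + 56 + 47 = 337
Avg velocity = 337 / 10 = 33.7 points/sprint

33.7 points/sprint


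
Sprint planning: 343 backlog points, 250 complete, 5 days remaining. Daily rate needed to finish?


Formula: Required rate = Remaining points / Days left
Remaining = 343 - 250 = 93 points
Required rate = 93 / 5 = 18.6 points/day

18.6 points/day


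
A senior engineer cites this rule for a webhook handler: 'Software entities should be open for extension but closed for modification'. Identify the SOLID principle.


This describes the Open/Closed Principle (OCP)

Open/Closed Principle (OCP)


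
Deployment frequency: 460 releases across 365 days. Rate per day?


Formula: deployments per day = releases / days
= 460 / 365
= 1.26 deploys/day
(equivalently, 8.82 deploys/week)

1.26 deploys/day


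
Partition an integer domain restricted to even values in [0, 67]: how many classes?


Constraint: even integers in [0, 67]
Class 1: x < 0 — out-of-range invalid
Class 2: x in [0,67] but odd — wrong type invalid
Class 3: x in [0,67] and even — valid
Class 4: x > 67 — out-of-range invalid
Total equivalence classes: 4

4 equivalence classes


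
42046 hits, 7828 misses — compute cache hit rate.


Formula: hit rate = hits / (hits + misses) * 100
hit rate = 42046 / (42046 + 7828) * 100
hit rate = 42046 / 49874 * 100
hit rate = 84.3%

84.3%


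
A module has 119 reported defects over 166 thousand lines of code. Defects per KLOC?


Defect density = defects / KLOC
Defect density = 119 / 166
Defect density = 0.717 defects/KLOC

0.717 defects/KLOC


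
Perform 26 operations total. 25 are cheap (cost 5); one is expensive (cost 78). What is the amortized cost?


Formula: Amortized cost = Total cost / Operations
Total cost = (25 * 5) + (1 * 78)
Total cost = 125 + 78 = 203
Amortized = 203 / 26 = 7.8077

7.8077


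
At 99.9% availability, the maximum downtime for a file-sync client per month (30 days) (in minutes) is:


Formula: allowed downtime = period * (100 - SLA) / 100
Period (month (30 days)) = 43200 minutes
Unavailability fraction = (100 - 99.9) / 100
Allowed downtime = 43200 * (100 - 99.9) / 100
Allowed downtime = 43.2 minutes

43.2 minutes


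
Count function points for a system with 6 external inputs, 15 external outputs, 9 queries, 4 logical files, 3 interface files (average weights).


UFP = EI*4 + EO*5 + EQ*4 + ILF*10 + EIF*7
UFP = 6*4 + 15*5 + 9*4 + 4*10 + 3*7
UFP = 24 + 75 + 36 + 40 + 21
UFP = 196

196


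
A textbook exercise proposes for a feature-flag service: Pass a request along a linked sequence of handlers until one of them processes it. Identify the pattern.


This matches the Chain of Responsibility pattern

Chain of Responsibility


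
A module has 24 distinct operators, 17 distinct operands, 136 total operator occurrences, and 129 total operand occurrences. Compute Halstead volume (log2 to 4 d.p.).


Formula: V = N * log2(η), where N = N1 + N2 and η = η1 + η2
η = 24 + 17 = 41
N = 136 + 129 = 265
log2(41) ≈ 5.3576
V = 265 * 5.3576 = 1419.76

1419.76


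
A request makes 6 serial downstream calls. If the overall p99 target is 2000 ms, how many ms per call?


Formula: per_stage = total_budget / stages
per_stage = 2000 / 6
per_stage = 333.33 ms

333.33 ms


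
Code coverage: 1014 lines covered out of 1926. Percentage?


Coverage = covered / total * 100
Coverage = 1014 / 1926 * 100
Coverage = 52.65%

52.65%


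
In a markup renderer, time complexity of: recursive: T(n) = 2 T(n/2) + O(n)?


Reasoning: master theorem case 2 (merge-sort recurrence)
Complexity: O(n log n)

O(n log n)


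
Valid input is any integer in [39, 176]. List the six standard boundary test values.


Range: [39, 176]
Boundaries: just below min, min, min+1, max-1, max, just above max
Values: [38, 39, 40, 175, 176, 177]

[38, 39, 40, 175, 176, 177]


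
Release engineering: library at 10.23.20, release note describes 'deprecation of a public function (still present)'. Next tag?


Current: 10.23.20
Change category: 'deprecation of a public function (still present)' → minor bump
SemVer rule: minor bump → increment MINOR, reset PATCH to 0 (MAJOR unchanged)
New: 10.24.0

10.24.0
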